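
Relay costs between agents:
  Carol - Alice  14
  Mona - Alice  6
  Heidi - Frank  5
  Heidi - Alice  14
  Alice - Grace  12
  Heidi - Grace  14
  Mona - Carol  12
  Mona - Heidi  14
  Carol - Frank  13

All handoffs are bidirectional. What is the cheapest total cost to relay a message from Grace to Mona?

Checking several routes:
Grace-Alice-Mona: 12 + 6 = 18
Grace-Heidi-Alice-Mona: 14 + 14 + 6 = 34
Grace-Heidi-Mona: 14 + 14 = 28
Grace-Alice-Heidi-Mona: 12 + 14 + 14 = 40
Grace-Alice-Carol-Mona: 12 + 14 + 12 = 38
Shortest: 18.

18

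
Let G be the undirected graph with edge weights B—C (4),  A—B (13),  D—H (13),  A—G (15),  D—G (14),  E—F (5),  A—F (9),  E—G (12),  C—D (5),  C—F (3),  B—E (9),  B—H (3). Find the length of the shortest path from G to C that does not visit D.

20

Some routes from G to C avoiding D:
G - E - F - C: 12 + 5 + 3 = 20
G - A - F - E - B - C: 15 + 9 + 5 + 9 + 4 = 42
G - E - B - C: 12 + 9 + 4 = 25
G - E - F - A - B - C: 12 + 5 + 9 + 13 + 4 = 43
G - A - F - C: 15 + 9 + 3 = 27
G - A - B - C: 15 + 13 + 4 = 32
The minimum is 20.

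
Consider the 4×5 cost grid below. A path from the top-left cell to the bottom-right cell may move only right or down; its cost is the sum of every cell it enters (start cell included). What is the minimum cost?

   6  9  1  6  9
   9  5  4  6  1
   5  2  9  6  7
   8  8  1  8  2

Path (0,0)→(0,1)→(0,2)→(1,2)→(1,3)→(1,4)→(2,4)→(3,4): 6 + 9 + 1 + 4 + 6 + 1 + 7 + 2 = 36.
(Top row then right column would cost 41.)

36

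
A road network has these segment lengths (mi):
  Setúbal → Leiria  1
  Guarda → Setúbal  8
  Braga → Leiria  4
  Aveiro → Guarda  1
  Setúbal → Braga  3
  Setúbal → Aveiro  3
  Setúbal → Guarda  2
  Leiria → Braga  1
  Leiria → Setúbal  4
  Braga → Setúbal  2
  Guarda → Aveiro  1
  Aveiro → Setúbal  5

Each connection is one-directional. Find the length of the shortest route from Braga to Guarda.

Paths from Braga to Guarda:
Braga - Leiria - Setúbal - Aveiro - Guarda: 4 + 4 + 3 + 1 = 12
Braga - Leiria - Setúbal - Guarda: 4 + 4 + 2 = 10
Braga - Setúbal - Aveiro - Guarda: 2 + 3 + 1 = 6
Braga - Setúbal - Guarda: 2 + 2 = 4
Best route has total 4 mi.

4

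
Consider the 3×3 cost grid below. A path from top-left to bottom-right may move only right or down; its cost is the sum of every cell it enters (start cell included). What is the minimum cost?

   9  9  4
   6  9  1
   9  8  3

26

Cheapest: r0c0 r0c1 r0c2 r1c2 r2c2
  9 + 9 + 4 + 1 + 3 = 26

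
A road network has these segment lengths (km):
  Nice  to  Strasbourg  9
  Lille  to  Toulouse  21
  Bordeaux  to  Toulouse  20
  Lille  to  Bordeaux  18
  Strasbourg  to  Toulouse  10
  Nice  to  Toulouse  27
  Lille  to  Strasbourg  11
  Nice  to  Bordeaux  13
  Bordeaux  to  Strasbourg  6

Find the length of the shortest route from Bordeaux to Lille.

17

Checking several routes:
Bordeaux-Strasbourg-Toulouse-Lille: 6 + 10 + 21 = 37
Bordeaux-Lille: 18
Bordeaux-Nice-Strasbourg-Lille: 13 + 9 + 11 = 33
Bordeaux-Strasbourg-Lille: 6 + 11 = 17
Best route has total 17 km.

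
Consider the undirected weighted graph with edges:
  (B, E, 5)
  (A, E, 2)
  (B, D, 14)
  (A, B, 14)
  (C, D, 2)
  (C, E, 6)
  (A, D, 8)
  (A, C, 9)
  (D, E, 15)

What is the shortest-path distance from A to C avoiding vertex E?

9

Paths from A to C avoiding E:
A - C: 9
A - D - C: 8 + 2 = 10
A - B - D - C: 14 + 14 + 2 = 30
Shortest: 9.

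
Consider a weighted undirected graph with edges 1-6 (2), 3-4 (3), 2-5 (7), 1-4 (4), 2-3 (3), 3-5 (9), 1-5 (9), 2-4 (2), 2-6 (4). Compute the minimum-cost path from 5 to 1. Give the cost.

9

A few of the 5→1 routes:
5 - 3 - 2 - 6 - 1: 9 + 3 + 4 + 2 = 18
5 - 2 - 6 - 1: 7 + 4 + 2 = 13
5 - 1: 9
5 - 3 - 4 - 1: 9 + 3 + 4 = 16
5 - 2 - 4 - 1: 7 + 2 + 4 = 13
5 - 2 - 3 - 4 - 1: 7 + 3 + 3 + 4 = 17
Shortest: 9.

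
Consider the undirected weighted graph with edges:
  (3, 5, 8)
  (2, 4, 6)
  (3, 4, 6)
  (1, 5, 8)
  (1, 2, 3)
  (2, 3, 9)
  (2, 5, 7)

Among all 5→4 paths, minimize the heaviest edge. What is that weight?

7

A few of the 5→4 routes:
5 → 1 → 2 → 4: max(8, 3, 6) = 8
5 → 3 → 2 → 4: max(8, 9, 6) = 9
5 → 2 → 4: max(7, 6) = 7
5 → 3 → 4: max(8, 6) = 8
5 → 1 → 2 → 3 → 4: max(8, 3, 9, 6) = 9
Smallest bottleneck: 7.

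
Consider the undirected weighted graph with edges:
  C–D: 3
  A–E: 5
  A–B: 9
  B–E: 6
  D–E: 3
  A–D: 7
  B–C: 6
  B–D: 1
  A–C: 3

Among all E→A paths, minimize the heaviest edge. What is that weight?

3

Checking several routes:
E→D→B→C→A: max(3, 1, 6, 3) = 6
E→D→C→A: max(3, 3, 3) = 3
E→A: max(5) = 5
The minimum achievable maximum is 3.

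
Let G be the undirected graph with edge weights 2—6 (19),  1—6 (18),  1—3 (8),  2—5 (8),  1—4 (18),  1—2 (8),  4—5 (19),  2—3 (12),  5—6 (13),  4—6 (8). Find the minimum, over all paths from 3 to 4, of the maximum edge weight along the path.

13

Checking several routes:
3-1-2-5-6-4: max(8, 8, 8, 13, 8) = 13
3-2-5-6-4: max(12, 8, 13, 8) = 13
3-1-6-4: max(8, 18, 8) = 18
3-1-4: max(8, 18) = 18
3-2-5-6-1-4: max(12, 8, 13, 18, 18) = 18
Best route has worst link 13.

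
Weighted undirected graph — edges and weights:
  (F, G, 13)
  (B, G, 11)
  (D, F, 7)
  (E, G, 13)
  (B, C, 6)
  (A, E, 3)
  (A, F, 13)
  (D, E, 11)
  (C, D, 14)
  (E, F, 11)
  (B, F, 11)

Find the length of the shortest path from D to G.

20

Comparing a few candidate routes:
D→E→G: 11 + 13 = 24
D→F→G: 7 + 13 = 20
D→F→B→G: 7 + 11 + 11 = 29
Best route has total 20.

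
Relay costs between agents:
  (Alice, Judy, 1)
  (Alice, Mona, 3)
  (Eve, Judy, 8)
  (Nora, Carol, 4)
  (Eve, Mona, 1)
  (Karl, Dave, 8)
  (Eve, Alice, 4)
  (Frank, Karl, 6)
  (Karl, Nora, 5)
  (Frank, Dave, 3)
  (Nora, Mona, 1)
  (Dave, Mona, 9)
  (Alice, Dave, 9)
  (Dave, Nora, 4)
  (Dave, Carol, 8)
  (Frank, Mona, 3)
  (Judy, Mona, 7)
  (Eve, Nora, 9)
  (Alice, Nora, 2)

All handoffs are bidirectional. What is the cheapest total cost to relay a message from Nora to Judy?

3

A few of the Nora→Judy routes:
Nora→Mona→Judy: 1 + 7 = 8
Nora→Mona→Eve→Alice→Judy: 1 + 1 + 4 + 1 = 7
Nora→Mona→Alice→Judy: 1 + 3 + 1 = 5
Nora→Alice→Judy: 2 + 1 = 3
Shortest: 3.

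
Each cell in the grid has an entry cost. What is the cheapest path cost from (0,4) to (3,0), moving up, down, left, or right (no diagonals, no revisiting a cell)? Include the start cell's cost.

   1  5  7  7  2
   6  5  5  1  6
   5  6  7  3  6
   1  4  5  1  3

Cheapest: [0,4]→[1,4]→[1,3]→[2,3]→[3,3]→[3,2]→[3,1]→[3,0]
  2 + 6 + 1 + 3 + 1 + 5 + 4 + 1 = 23

23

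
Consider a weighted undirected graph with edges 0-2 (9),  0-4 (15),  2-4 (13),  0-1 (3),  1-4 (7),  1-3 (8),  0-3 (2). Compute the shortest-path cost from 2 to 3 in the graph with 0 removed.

28

Candidate routes:
2→4→1→3: 13 + 7 + 8 = 28
The minimum is 28.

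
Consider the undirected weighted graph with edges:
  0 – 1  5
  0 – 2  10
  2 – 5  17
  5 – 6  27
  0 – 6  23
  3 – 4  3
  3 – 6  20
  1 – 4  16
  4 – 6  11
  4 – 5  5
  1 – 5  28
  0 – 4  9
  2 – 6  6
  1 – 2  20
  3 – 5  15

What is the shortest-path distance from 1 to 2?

Checking several routes:
1 - 0 - 4 - 6 - 2: 5 + 9 + 11 + 6 = 31
1 - 0 - 2: 5 + 10 = 15
1 - 4 - 6 - 2: 16 + 11 + 6 = 33
1 - 2: 20
The minimum is 15.

15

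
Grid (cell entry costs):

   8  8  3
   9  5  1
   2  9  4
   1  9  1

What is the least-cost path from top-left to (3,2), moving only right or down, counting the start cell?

Cheapest: [0,0] -> [0,1] -> [0,2] -> [1,2] -> [2,2] -> [3,2]
  8 + 8 + 3 + 1 + 4 + 1 = 25

25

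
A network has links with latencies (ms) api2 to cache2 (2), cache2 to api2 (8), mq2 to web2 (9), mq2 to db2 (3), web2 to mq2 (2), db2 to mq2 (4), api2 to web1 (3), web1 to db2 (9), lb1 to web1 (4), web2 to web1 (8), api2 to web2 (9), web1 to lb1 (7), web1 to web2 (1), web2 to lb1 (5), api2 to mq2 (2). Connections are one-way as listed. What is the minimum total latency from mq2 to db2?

Paths from mq2 to db2:
mq2 → web2 → web1 → db2: 9 + 8 + 9 = 26
mq2 → web2 → lb1 → web1 → db2: 9 + 5 + 4 + 9 = 27
mq2 → db2: 3
Best route has total 3 ms.

3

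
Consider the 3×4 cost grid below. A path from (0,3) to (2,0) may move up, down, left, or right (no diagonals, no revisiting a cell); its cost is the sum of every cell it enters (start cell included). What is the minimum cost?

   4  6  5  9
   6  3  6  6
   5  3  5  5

Cheapest: [0,3] [0,2] [0,1] [1,1] [2,1] [2,0]
  9 + 5 + 6 + 3 + 3 + 5 = 31

31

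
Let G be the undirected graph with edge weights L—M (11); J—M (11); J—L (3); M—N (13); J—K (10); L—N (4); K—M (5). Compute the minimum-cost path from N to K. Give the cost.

17

Checking several routes:
N→L→J→K: 4 + 3 + 10 = 17
N→L→M→K: 4 + 11 + 5 = 20
N→M→J→K: 13 + 11 + 10 = 34
N→M→K: 13 + 5 = 18
N→L→J→M→K: 4 + 3 + 11 + 5 = 23
The minimum is 17.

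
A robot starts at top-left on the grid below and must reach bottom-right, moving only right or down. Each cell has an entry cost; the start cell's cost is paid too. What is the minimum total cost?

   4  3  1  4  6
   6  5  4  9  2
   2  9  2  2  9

Take [0,0] -> [0,1] -> [0,2] -> [1,2] -> [2,2] -> [2,3] -> [2,4] for a total of 4 + 3 + 1 + 4 + 2 + 2 + 9 = 25.
For comparison, the top-then-right route costs 29.

25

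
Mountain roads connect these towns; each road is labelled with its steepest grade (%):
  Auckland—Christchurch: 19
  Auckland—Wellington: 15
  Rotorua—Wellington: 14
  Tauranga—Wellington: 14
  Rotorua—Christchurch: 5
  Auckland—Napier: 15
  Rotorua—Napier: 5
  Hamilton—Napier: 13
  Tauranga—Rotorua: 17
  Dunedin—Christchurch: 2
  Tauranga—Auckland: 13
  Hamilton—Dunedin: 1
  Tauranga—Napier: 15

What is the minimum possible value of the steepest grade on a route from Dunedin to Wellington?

A few of the Dunedin→Wellington routes:
Dunedin→Hamilton→Napier→Auckland→Tauranga→Wellington: max(1, 13, 15, 13, 14) = 15
Dunedin→Hamilton→Napier→Tauranga→Auckland→Wellington: max(1, 13, 15, 13, 15) = 15
Dunedin→Hamilton→Napier→Rotorua→Wellington: max(1, 13, 5, 14) = 14
Dunedin→Christchurch→Rotorua→Wellington: max(2, 5, 14) = 14
Dunedin→Hamilton→Napier→Auckland→Wellington: max(1, 13, 15, 15) = 15
Best route has worst link 14%.

14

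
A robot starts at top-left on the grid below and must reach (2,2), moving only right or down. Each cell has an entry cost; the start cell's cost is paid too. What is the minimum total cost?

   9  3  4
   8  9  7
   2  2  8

One optimal route is (0,0) -> (1,0) -> (2,0) -> (2,1) -> (2,2).
Its cost is 9 + 8 + 2 + 2 + 8 = 29.
For comparison, the top-then-right route costs 31.

29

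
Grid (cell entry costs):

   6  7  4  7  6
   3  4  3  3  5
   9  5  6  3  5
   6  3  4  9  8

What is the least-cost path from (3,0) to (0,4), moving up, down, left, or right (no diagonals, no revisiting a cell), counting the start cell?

35

Cheapest: (3,0) (3,1) (2,1) (1,1) (1,2) (1,3) (1,4) (0,4)
  6 + 3 + 5 + 4 + 3 + 3 + 5 + 6 = 35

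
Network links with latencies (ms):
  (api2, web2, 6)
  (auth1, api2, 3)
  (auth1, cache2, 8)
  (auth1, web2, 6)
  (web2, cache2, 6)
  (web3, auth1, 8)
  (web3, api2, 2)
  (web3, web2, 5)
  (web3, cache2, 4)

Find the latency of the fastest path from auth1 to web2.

A few of the auth1→web2 routes:
auth1 -> web3 -> web2: 8 + 5 = 13
auth1 -> web2: 6
auth1 -> api2 -> web3 -> web2: 3 + 2 + 5 = 10
auth1 -> api2 -> web2: 3 + 6 = 9
The minimum is 6 ms.

6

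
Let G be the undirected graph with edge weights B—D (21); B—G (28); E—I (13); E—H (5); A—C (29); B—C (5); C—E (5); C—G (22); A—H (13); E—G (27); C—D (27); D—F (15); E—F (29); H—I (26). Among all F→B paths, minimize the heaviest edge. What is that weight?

Checking several routes:
F -> D -> C -> E -> G -> B: max(15, 27, 5, 27, 28) = 28
F -> D -> B: max(15, 21) = 21
F -> D -> C -> G -> B: max(15, 27, 22, 28) = 28
F -> D -> C -> B: max(15, 27, 5) = 27
F -> D -> C -> A -> H -> E -> G -> B: max(15, 27, 29, 13, 5, 27, 28) = 29
Best route has worst link 21.

21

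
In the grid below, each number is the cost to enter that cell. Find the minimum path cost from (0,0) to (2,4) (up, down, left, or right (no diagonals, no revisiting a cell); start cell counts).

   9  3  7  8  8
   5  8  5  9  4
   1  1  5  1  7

Path (0,0)→(1,0)→(2,0)→(2,1)→(2,2)→(2,3)→(2,4): 9 + 5 + 1 + 1 + 5 + 1 + 7 = 29.

29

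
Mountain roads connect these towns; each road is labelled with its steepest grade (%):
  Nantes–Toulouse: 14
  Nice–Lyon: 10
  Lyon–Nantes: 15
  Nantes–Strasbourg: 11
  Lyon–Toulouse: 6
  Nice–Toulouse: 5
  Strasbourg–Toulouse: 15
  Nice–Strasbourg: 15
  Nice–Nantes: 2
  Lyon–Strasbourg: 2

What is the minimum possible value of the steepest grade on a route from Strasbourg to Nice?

Comparing a few candidate routes:
Strasbourg→Nantes→Toulouse→Nice: max(11, 14, 5) = 14
Strasbourg→Lyon→Toulouse→Nice: max(2, 6, 5) = 6
Strasbourg→Lyon→Nice: max(2, 10) = 10
Strasbourg→Nantes→Nice: max(11, 2) = 11
Strasbourg→Lyon→Toulouse→Nantes→Nice: max(2, 6, 14, 2) = 14
Smallest bottleneck: 6%.

6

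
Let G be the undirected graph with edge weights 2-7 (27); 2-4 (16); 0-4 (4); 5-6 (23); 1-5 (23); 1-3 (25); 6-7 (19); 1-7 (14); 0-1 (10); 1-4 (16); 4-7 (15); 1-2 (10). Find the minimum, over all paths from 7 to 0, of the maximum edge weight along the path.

A few of the 7→0 routes:
7-1-0: max(14, 10) = 14
7-4-0: max(15, 4) = 15
7-4-2-1-0: max(15, 16, 10, 10) = 16
7-4-1-0: max(15, 16, 10) = 16
The minimum achievable maximum is 14.

14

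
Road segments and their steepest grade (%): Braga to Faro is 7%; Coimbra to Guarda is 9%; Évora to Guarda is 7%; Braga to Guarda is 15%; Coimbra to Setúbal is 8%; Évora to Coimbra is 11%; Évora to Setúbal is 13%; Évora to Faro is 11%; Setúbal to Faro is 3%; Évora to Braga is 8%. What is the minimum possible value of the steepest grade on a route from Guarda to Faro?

Some routes from Guarda to Faro:
Guarda - Coimbra - Évora - Faro: max(9, 11, 11) = 11
Guarda - Coimbra - Évora - Braga - Faro: max(9, 11, 8, 7) = 11
Guarda - Évora - Braga - Faro: max(7, 8, 7) = 8
Guarda - Coimbra - Setúbal - Faro: max(9, 8, 3) = 9
Guarda - Évora - Coimbra - Setúbal - Faro: max(7, 11, 8, 3) = 11
Smallest bottleneck: 8%.

8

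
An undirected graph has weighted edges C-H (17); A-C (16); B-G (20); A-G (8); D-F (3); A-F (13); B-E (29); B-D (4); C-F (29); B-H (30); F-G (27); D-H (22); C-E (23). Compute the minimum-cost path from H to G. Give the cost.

A few of the H→G routes:
H - C - A - G: 17 + 16 + 8 = 41
H - B - G: 30 + 20 = 50
H - D - B - G: 22 + 4 + 20 = 46
H - D - F - A - G: 22 + 3 + 13 + 8 = 46
H - D - F - G: 22 + 3 + 27 = 52
Best route has total 41.

41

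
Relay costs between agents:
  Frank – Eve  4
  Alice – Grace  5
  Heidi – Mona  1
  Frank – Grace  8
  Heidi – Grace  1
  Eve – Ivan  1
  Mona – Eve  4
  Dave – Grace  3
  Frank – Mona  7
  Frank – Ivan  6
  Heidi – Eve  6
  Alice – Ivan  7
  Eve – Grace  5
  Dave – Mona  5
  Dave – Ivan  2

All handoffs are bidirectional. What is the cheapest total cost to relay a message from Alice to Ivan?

A few of the Alice→Ivan routes:
Alice - Grace - Dave - Ivan: 5 + 3 + 2 = 10
Alice - Grace - Eve - Ivan: 5 + 5 + 1 = 11
Alice - Ivan: 7
Alice - Grace - Heidi - Mona - Eve - Ivan: 5 + 1 + 1 + 4 + 1 = 12
Best route has total 7.

7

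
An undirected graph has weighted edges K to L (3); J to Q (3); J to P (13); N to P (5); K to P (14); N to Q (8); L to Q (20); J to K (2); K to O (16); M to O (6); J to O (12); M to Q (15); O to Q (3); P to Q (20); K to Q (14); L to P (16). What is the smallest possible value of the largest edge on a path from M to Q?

6

Some routes from M to Q:
M - O - J - Q: max(6, 12, 3) = 12
M - O - J - P - N - Q: max(6, 12, 13, 5, 8) = 13
M - O - Q: max(6, 3) = 6
M - O - J - K - Q: max(6, 12, 2, 14) = 14
M - O - J - K - P - N - Q: max(6, 12, 2, 14, 5, 8) = 14
Smallest bottleneck: 6.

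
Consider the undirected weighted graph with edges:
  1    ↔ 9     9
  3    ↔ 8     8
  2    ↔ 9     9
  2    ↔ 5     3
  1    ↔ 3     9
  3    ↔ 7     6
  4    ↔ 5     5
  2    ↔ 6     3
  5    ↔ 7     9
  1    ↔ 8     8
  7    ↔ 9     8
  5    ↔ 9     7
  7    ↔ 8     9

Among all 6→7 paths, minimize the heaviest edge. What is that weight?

A few of the 6→7 routes:
6→2→9→1→3→7: max(3, 9, 9, 9, 6) = 9
6→2→9→1→8→7: max(3, 9, 9, 8, 9) = 9
6→2→9→7: max(3, 9, 8) = 9
6→2→9→1→8→3→7: max(3, 9, 9, 8, 8, 6) = 9
6→2→5→9→7: max(3, 3, 7, 8) = 8
Smallest bottleneck: 8.

8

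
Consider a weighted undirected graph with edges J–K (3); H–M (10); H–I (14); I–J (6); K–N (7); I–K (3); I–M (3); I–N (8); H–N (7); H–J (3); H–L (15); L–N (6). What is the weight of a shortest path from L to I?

Comparing a few candidate routes:
L-N-H-J-K-I: 6 + 7 + 3 + 3 + 3 = 22
L-N-K-J-I: 6 + 7 + 3 + 6 = 22
L-N-K-I: 6 + 7 + 3 = 16
L-N-I: 6 + 8 = 14
L-N-H-J-I: 6 + 7 + 3 + 6 = 22
The minimum is 14.

14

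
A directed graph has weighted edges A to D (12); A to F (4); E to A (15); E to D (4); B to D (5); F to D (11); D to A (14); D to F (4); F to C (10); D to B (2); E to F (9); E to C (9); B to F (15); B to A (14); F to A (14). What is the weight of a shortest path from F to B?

Routes from F to B:
F - D - B: 11 + 2 = 13
F - A - D - B: 14 + 12 + 2 = 28
Best route has total 13.

13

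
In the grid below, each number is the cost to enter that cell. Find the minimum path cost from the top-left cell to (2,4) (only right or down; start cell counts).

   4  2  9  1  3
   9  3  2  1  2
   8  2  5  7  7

21

Path r0c0 r0c1 r1c1 r1c2 r1c3 r1c4 r2c4: 4 + 2 + 3 + 2 + 1 + 2 + 7 = 21.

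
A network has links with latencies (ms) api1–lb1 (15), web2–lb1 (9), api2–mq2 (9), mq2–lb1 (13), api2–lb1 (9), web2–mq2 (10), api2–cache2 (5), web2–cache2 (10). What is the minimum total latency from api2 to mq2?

Candidate routes:
api2→lb1→web2→mq2: 9 + 9 + 10 = 28
api2→mq2: 9
api2→cache2→web2→lb1→mq2: 5 + 10 + 9 + 13 = 37
api2→cache2→web2→mq2: 5 + 10 + 10 = 25
api2→lb1→mq2: 9 + 13 = 22
Shortest: 9 ms.

9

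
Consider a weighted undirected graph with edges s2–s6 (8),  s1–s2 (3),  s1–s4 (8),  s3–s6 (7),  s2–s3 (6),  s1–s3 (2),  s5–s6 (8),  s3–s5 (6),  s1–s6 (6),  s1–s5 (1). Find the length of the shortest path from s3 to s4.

10

Comparing a few candidate routes:
s3→s6→s5→s1→s4: 7 + 8 + 1 + 8 = 24
s3→s2→s1→s4: 6 + 3 + 8 = 17
s3→s5→s1→s4: 6 + 1 + 8 = 15
s3→s6→s1→s4: 7 + 6 + 8 = 21
s3→s1→s4: 2 + 8 = 10
Best route has total 10.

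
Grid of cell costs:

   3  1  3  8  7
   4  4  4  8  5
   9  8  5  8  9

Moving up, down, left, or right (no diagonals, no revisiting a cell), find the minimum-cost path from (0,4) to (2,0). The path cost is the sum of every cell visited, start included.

35

Best path: [0,4] [0,3] [0,2] [0,1] [0,0] [1,0] [2,0]
Cost: 7 + 8 + 3 + 1 + 3 + 4 + 9 = 35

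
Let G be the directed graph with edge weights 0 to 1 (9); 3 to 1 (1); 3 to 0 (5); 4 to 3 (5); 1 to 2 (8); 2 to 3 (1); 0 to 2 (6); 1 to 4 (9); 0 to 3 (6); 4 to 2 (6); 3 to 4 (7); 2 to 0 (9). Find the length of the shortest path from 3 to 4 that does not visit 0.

7

Candidate routes:
3 - 4: 7
3 - 1 - 4: 1 + 9 = 10
The minimum is 7.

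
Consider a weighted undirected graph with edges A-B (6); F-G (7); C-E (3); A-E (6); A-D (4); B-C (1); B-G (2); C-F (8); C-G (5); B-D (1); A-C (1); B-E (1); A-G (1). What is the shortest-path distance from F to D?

Some routes from F to D:
F→G→A→C→B→D: 7 + 1 + 1 + 1 + 1 = 11
F→G→A→D: 7 + 1 + 4 = 12
F→C→E→B→D: 8 + 3 + 1 + 1 = 13
F→C→B→D: 8 + 1 + 1 = 10
F→C→A→G→B→D: 8 + 1 + 1 + 2 + 1 = 13
F→G→B→D: 7 + 2 + 1 = 10
Shortest: 10.

10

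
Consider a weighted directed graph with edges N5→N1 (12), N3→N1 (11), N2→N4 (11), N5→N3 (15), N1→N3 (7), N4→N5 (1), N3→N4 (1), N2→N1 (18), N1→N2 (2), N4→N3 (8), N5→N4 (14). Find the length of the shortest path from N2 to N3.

Candidate routes:
N2 - N4 - N5 - N1 - N3: 11 + 1 + 12 + 7 = 31
N2 - N4 - N5 - N3: 11 + 1 + 15 = 27
N2 - N4 - N3: 11 + 8 = 19
N2 - N1 - N3: 18 + 7 = 25
The minimum is 19.

19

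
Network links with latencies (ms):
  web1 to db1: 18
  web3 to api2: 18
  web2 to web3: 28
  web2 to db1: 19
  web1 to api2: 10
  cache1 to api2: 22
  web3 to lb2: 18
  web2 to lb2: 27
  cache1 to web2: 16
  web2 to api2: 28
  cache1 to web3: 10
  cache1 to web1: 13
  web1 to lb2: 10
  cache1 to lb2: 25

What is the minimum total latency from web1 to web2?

29

Checking several routes:
web1 -> lb2 -> web2: 10 + 27 = 37
web1 -> db1 -> web2: 18 + 19 = 37
web1 -> cache1 -> web2: 13 + 16 = 29
Shortest: 29 ms.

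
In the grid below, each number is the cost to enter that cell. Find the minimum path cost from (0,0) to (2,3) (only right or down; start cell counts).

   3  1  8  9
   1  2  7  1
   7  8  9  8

Path [0,0]→[0,1]→[1,1]→[1,2]→[1,3]→[2,3]: 3 + 1 + 2 + 7 + 1 + 8 = 22.
(Top row then right column would cost 30.)

22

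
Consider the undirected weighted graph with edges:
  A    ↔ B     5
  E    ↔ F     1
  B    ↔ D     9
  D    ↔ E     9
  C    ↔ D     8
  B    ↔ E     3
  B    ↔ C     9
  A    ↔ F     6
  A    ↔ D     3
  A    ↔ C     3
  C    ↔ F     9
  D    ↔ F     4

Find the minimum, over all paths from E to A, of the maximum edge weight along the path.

4

A few of the E→A routes:
E→B→D→F→C→A: max(3, 9, 4, 9, 3) = 9
E→F→D→A: max(1, 4, 3) = 4
E→B→A: max(3, 5) = 5
E→B→D→F→A: max(3, 9, 4, 6) = 9
E→F→D→C→A: max(1, 4, 8, 3) = 8
E→F→A: max(1, 6) = 6
Best route has worst link 4.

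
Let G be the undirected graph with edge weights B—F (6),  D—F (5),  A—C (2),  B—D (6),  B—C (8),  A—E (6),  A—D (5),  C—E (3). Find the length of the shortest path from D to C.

7

Comparing a few candidate routes:
D → B → C: 6 + 8 = 14
D → A → E → C: 5 + 6 + 3 = 14
D → A → C: 5 + 2 = 7
The minimum is 7.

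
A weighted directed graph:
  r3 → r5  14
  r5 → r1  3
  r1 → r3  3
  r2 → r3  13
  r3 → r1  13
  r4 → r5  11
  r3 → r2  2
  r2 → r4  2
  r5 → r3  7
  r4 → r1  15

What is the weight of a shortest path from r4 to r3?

Paths from r4 to r3:
r4-r5-r3: 11 + 7 = 18
r4-r1-r3: 15 + 3 = 18
r4-r5-r1-r3: 11 + 3 + 3 = 17
Shortest: 17.

17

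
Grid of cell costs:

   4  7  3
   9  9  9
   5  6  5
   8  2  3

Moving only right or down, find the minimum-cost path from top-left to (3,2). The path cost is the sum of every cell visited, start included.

29

Best path: r0c0 r1c0 r2c0 r2c1 r3c1 r3c2
Cost: 4 + 9 + 5 + 6 + 2 + 3 = 29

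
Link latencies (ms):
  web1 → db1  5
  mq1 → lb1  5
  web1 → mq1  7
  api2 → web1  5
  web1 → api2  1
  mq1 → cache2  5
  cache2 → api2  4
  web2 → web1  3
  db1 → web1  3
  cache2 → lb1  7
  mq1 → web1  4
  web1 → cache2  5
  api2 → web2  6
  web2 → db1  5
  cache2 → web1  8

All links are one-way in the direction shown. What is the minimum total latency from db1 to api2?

Candidate routes:
db1 -> web1 -> mq1 -> cache2 -> api2: 3 + 7 + 5 + 4 = 19
db1 -> web1 -> cache2 -> api2: 3 + 5 + 4 = 12
db1 -> web1 -> api2: 3 + 1 = 4
Shortest: 4 ms.

4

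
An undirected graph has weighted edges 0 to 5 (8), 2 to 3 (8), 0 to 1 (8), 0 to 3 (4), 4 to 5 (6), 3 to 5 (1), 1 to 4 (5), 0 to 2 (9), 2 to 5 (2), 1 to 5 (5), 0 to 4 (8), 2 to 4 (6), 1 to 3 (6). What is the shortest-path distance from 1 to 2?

7

Checking several routes:
1 → 4 → 2: 5 + 6 = 11
1 → 4 → 5 → 2: 5 + 6 + 2 = 13
1 → 5 → 2: 5 + 2 = 7
1 → 3 → 5 → 2: 6 + 1 + 2 = 9
Best route has total 7.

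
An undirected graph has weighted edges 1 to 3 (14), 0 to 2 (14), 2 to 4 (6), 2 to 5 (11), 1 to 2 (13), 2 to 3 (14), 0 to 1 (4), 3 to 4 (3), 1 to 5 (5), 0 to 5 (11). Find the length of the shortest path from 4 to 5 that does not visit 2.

Candidate routes:
4 → 3 → 1 → 5: 3 + 14 + 5 = 22
4 → 3 → 1 → 0 → 5: 3 + 14 + 4 + 11 = 32
Shortest: 22.

22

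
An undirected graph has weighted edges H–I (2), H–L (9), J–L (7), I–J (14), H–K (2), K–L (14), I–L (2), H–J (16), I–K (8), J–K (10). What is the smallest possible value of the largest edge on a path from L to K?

2

A few of the L→K routes:
L → J → K: max(7, 10) = 10
L → H → K: max(9, 2) = 9
L → I → H → K: max(2, 2, 2) = 2
L → H → I → K: max(9, 2, 8) = 9
L → I → K: max(2, 8) = 8
The minimum achievable maximum is 2.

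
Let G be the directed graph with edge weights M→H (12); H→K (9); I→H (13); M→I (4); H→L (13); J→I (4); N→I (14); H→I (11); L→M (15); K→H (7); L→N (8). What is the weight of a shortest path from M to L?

Routes from M to L:
M → H → L: 12 + 13 = 25
M → I → H → L: 4 + 13 + 13 = 30
The minimum is 25.

25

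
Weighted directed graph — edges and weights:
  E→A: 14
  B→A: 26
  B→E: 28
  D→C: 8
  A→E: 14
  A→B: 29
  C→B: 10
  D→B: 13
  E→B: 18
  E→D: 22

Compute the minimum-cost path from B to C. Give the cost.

58

Routes from B to C:
B → E → D → C: 28 + 22 + 8 = 58
B → A → E → D → C: 26 + 14 + 22 + 8 = 70
Best route has total 58.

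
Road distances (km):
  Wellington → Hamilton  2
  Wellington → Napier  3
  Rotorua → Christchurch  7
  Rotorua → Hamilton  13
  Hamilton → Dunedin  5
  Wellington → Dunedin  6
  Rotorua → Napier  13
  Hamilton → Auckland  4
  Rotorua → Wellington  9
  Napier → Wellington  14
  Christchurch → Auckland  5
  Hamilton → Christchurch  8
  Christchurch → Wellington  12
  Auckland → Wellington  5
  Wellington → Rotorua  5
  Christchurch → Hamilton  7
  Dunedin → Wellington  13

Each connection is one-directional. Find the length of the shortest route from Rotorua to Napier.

Some routes from Rotorua to Napier:
Rotorua→Christchurch→Hamilton→Auckland→Wellington→Napier: 7 + 7 + 4 + 5 + 3 = 26
Rotorua→Hamilton→Auckland→Wellington→Napier: 13 + 4 + 5 + 3 = 25
Rotorua→Christchurch→Auckland→Wellington→Napier: 7 + 5 + 5 + 3 = 20
Rotorua→Napier: 13
Rotorua→Wellington→Napier: 9 + 3 = 12
Rotorua→Christchurch→Wellington→Napier: 7 + 12 + 3 = 22
Best route has total 12 km.

12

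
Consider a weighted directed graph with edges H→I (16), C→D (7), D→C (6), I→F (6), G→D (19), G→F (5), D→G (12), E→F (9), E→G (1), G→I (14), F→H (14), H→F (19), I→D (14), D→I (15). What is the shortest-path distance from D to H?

31

Candidate routes:
D→G→I→F→H: 12 + 14 + 6 + 14 = 46
D→G→F→H: 12 + 5 + 14 = 31
D→I→F→H: 15 + 6 + 14 = 35
The minimum is 31.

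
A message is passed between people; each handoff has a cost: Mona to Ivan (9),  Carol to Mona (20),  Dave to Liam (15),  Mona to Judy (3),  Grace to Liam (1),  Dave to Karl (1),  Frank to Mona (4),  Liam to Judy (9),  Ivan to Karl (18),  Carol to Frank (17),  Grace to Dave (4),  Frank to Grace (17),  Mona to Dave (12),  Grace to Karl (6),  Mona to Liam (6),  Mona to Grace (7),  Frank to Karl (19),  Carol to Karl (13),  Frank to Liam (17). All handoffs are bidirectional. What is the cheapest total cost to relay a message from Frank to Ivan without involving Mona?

A few of the Frank→Ivan routes:
Frank→Carol→Karl→Ivan: 17 + 13 + 18 = 48
Frank→Liam→Grace→Karl→Ivan: 17 + 1 + 6 + 18 = 42
Frank→Liam→Grace→Dave→Karl→Ivan: 17 + 1 + 4 + 1 + 18 = 41
Frank→Grace→Karl→Ivan: 17 + 6 + 18 = 41
Frank→Grace→Dave→Karl→Ivan: 17 + 4 + 1 + 18 = 40
Frank→Karl→Ivan: 19 + 18 = 37
Best route has total 37.

37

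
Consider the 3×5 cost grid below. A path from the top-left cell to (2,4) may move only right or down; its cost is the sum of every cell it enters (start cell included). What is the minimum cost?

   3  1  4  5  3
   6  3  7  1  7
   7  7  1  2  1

Best path: (0,0) (0,1) (0,2) (0,3) (1,3) (2,3) (2,4)
Cost: 3 + 1 + 4 + 5 + 1 + 2 + 1 = 17
For comparison, the top-then-right route costs 24.

17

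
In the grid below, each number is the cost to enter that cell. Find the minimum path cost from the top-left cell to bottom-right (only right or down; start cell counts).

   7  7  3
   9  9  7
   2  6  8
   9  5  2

31

One optimal route is r0c0 r1c0 r2c0 r2c1 r3c1 r3c2.
Its cost is 7 + 9 + 2 + 6 + 5 + 2 = 31.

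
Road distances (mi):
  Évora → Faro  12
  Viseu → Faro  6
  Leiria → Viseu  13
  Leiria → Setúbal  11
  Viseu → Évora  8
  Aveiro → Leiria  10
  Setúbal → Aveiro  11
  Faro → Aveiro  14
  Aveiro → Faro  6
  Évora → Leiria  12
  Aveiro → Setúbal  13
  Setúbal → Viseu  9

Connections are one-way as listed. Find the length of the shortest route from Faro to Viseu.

Routes from Faro to Viseu:
Faro → Aveiro → Leiria → Setúbal → Viseu: 14 + 10 + 11 + 9 = 44
Faro → Aveiro → Leiria → Viseu: 14 + 10 + 13 = 37
Faro → Aveiro → Setúbal → Viseu: 14 + 13 + 9 = 36
The minimum is 36 mi.

36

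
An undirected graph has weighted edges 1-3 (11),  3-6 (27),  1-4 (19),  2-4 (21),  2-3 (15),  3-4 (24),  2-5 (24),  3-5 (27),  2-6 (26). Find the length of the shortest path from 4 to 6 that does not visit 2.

51

Routes from 4 to 6 avoiding 2:
4 -> 1 -> 3 -> 6: 19 + 11 + 27 = 57
4 -> 3 -> 6: 24 + 27 = 51
Shortest: 51.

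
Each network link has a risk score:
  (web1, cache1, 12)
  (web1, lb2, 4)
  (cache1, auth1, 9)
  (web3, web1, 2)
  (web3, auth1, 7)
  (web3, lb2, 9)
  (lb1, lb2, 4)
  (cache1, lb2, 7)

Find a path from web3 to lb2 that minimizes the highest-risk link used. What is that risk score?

Some routes from web3 to lb2:
web3 → web1 → lb2: max(2, 4) = 4
web3 → auth1 → cache1 → web1 → lb2: max(7, 9, 12, 4) = 12
web3 → lb2: max(9) = 9
web3 → auth1 → cache1 → lb2: max(7, 9, 7) = 9
Best route has worst link 4.

4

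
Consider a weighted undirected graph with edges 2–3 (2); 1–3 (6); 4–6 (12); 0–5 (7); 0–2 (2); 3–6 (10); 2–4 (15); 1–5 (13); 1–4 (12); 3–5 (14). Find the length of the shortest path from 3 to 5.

11

Checking several routes:
3 - 1 - 5: 6 + 13 = 19
3 - 2 - 0 - 5: 2 + 2 + 7 = 11
3 - 5: 14
The minimum is 11.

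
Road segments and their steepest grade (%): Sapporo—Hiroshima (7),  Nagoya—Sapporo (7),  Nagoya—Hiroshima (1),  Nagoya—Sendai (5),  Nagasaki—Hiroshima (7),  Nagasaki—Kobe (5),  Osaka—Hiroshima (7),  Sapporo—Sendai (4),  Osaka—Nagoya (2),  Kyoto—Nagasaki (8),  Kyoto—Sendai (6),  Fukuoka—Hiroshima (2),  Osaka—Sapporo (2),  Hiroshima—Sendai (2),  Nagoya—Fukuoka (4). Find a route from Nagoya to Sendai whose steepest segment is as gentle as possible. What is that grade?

2

A few of the Nagoya→Sendai routes:
Nagoya → Hiroshima → Sendai: max(1, 2) = 2
Nagoya → Fukuoka → Hiroshima → Sendai: max(4, 2, 2) = 4
Nagoya → Osaka → Sapporo → Sendai: max(2, 2, 4) = 4
Best route has worst link 2%.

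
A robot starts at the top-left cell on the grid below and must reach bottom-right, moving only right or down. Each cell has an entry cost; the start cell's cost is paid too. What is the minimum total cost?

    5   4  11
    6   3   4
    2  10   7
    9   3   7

30

Cheapest: (0,0) (0,1) (1,1) (1,2) (2,2) (3,2)
  5 + 4 + 3 + 4 + 7 + 7 = 30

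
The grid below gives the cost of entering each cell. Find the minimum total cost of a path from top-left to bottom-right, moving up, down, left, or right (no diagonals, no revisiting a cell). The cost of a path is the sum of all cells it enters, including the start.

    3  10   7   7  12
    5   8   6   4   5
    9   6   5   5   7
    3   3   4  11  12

50

Take r0c0 r1c0 r1c1 r1c2 r1c3 r1c4 r2c4 r3c4 for a total of 3 + 5 + 8 + 6 + 4 + 5 + 7 + 12 = 50.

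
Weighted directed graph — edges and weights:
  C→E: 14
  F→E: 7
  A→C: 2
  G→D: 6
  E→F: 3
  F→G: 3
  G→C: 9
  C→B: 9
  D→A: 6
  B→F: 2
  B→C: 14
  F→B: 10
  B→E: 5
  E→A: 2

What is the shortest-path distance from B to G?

Candidate routes:
B - E - F - G: 5 + 3 + 3 = 11
B - F - G: 2 + 3 = 5
B - C - E - F - G: 14 + 14 + 3 + 3 = 34
Best route has total 5.

5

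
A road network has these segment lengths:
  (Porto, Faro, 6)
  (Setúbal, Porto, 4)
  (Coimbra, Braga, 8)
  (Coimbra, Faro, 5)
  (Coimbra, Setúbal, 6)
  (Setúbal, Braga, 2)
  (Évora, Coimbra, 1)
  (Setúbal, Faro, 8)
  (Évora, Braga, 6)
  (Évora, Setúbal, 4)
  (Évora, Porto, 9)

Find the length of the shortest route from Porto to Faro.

6

A few of the Porto→Faro routes:
Porto → Setúbal → Faro: 4 + 8 = 12
Porto → Faro: 6
Porto → Évora → Coimbra → Faro: 9 + 1 + 5 = 15
Porto → Setúbal → Évora → Coimbra → Faro: 4 + 4 + 1 + 5 = 14
Shortest: 6.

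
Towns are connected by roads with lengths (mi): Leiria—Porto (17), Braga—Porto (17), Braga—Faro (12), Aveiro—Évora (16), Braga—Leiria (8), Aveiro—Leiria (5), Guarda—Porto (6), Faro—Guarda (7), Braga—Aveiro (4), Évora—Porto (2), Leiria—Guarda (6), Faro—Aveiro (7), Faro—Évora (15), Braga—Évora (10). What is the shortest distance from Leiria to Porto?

12

Comparing a few candidate routes:
Leiria-Porto: 17
Leiria-Braga-Évora-Porto: 8 + 10 + 2 = 20
Leiria-Guarda-Porto: 6 + 6 = 12
Shortest: 12 mi.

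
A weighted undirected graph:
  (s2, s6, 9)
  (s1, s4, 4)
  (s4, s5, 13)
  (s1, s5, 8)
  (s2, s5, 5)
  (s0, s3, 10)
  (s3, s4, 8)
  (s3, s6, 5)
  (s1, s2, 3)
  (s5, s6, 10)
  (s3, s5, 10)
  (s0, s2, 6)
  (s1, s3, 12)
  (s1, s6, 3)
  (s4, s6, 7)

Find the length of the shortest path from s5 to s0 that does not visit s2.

A few of the s5→s0 routes:
s5→s6→s3→s0: 10 + 5 + 10 = 25
s5→s1→s3→s0: 8 + 12 + 10 = 30
s5→s1→s6→s3→s0: 8 + 3 + 5 + 10 = 26
s5→s3→s0: 10 + 10 = 20
s5→s1→s4→s3→s0: 8 + 4 + 8 + 10 = 30
The minimum is 20.

20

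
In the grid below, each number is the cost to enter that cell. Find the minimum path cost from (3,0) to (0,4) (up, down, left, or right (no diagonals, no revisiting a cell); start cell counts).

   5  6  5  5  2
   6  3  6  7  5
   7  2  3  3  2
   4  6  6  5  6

Best path: (3,0)→(3,1)→(2,1)→(2,2)→(2,3)→(2,4)→(1,4)→(0,4)
Cost: 4 + 6 + 2 + 3 + 3 + 2 + 5 + 2 = 27

27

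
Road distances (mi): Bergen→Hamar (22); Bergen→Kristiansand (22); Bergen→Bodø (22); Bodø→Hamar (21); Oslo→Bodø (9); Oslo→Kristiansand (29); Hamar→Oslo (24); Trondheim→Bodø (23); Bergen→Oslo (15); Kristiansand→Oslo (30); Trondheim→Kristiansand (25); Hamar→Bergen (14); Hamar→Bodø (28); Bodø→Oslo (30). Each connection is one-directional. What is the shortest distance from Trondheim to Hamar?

44

Routes from Trondheim to Hamar:
Trondheim-Kristiansand-Oslo-Bodø-Hamar: 25 + 30 + 9 + 21 = 85
Trondheim-Bodø-Hamar: 23 + 21 = 44
The minimum is 44 mi.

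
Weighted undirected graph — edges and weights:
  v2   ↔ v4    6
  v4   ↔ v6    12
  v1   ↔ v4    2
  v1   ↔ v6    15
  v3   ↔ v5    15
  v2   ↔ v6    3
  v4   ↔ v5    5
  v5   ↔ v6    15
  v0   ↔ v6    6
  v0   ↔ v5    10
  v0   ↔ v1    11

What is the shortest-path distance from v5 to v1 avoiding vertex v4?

21

Checking several routes:
v5→v6→v1: 15 + 15 = 30
v5→v0→v6→v1: 10 + 6 + 15 = 31
v5→v0→v1: 10 + 11 = 21
The minimum is 21.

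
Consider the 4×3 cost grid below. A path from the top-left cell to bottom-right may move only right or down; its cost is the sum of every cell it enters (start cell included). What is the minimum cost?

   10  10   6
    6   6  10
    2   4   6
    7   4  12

Path r0c0→r1c0→r2c0→r2c1→r3c1→r3c2: 10 + 6 + 2 + 4 + 4 + 12 = 38.
For comparison, the top-then-right route costs 54.

38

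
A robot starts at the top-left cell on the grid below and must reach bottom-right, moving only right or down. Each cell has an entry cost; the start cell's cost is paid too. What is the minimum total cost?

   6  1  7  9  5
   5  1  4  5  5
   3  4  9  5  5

Cheapest: [0,0] [0,1] [1,1] [1,2] [1,3] [1,4] [2,4]
  6 + 1 + 1 + 4 + 5 + 5 + 5 = 27

27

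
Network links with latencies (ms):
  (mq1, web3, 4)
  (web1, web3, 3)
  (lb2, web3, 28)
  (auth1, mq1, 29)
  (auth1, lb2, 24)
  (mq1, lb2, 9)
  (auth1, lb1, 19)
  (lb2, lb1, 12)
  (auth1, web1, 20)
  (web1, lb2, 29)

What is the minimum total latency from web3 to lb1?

25

A few of the web3→lb1 routes:
web3 -> mq1 -> auth1 -> lb1: 4 + 29 + 19 = 52
web3 -> web1 -> lb2 -> lb1: 3 + 29 + 12 = 44
web3 -> mq1 -> lb2 -> lb1: 4 + 9 + 12 = 25
web3 -> web1 -> auth1 -> lb1: 3 + 20 + 19 = 42
web3 -> lb2 -> lb1: 28 + 12 = 40
The minimum is 25 ms.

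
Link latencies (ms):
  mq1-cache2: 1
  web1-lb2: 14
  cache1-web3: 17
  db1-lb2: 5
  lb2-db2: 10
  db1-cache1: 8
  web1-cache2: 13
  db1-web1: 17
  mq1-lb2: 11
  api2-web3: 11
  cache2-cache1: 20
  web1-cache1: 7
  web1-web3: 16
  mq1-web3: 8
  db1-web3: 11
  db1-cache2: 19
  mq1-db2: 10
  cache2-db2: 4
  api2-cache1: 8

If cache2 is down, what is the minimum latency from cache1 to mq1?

24

Checking several routes:
cache1 - db1 - web3 - mq1: 8 + 11 + 8 = 27
cache1 - web3 - mq1: 17 + 8 = 25
cache1 - api2 - web3 - mq1: 8 + 11 + 8 = 27
cache1 - db1 - lb2 - mq1: 8 + 5 + 11 = 24
cache1 - web1 - web3 - mq1: 7 + 16 + 8 = 31
Shortest: 24 ms.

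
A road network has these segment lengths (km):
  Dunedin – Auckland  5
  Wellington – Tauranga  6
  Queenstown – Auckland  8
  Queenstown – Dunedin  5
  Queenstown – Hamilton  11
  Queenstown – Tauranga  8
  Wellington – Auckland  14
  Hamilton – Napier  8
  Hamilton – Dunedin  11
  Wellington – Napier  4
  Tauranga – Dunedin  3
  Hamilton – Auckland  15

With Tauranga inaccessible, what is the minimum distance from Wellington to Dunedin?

Some routes from Wellington to Dunedin avoiding Tauranga:
Wellington -> Auckland -> Queenstown -> Dunedin: 14 + 8 + 5 = 27
Wellington -> Napier -> Hamilton -> Queenstown -> Dunedin: 4 + 8 + 11 + 5 = 28
Wellington -> Auckland -> Dunedin: 14 + 5 = 19
Wellington -> Napier -> Hamilton -> Auckland -> Dunedin: 4 + 8 + 15 + 5 = 32
Wellington -> Napier -> Hamilton -> Queenstown -> Auckland -> Dunedin: 4 + 8 + 11 + 8 + 5 = 36
Wellington -> Napier -> Hamilton -> Dunedin: 4 + 8 + 11 = 23
The minimum is 19 km.

19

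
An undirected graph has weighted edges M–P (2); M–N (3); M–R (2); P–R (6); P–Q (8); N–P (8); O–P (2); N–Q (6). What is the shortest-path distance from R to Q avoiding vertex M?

14

Routes from R to Q avoiding M:
R-P-N-Q: 6 + 8 + 6 = 20
R-P-Q: 6 + 8 = 14
Best route has total 14.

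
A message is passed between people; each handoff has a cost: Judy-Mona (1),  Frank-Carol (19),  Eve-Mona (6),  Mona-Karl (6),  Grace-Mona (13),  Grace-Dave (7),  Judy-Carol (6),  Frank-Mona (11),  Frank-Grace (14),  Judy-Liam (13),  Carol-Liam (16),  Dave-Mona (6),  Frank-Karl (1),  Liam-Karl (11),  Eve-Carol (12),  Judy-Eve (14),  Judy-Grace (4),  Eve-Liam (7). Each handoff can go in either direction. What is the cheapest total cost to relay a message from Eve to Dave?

Checking several routes:
Eve-Mona-Judy-Grace-Dave: 6 + 1 + 4 + 7 = 18
Eve-Mona-Dave: 6 + 6 = 12
Eve-Judy-Mona-Dave: 14 + 1 + 6 = 21
Eve-Judy-Grace-Dave: 14 + 4 + 7 = 25
Shortest: 12.

12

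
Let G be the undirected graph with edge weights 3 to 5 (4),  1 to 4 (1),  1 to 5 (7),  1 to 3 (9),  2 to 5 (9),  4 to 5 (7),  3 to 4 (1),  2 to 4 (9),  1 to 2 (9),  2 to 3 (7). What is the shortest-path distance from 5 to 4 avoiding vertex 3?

7

A few of the 5→4 routes:
5 - 2 - 4: 9 + 9 = 18
5 - 4: 7
5 - 1 - 4: 7 + 1 = 8
Shortest: 7.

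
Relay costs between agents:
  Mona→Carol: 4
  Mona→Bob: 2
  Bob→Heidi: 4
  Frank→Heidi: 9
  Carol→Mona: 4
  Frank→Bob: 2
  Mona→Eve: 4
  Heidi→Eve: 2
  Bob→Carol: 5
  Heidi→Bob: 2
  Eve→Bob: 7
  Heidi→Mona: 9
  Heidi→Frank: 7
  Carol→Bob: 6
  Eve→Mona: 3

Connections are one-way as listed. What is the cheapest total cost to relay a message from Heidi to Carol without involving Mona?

7

Paths from Heidi to Carol avoiding Mona:
Heidi -> Eve -> Bob -> Carol: 2 + 7 + 5 = 14
Heidi -> Bob -> Carol: 2 + 5 = 7
Heidi -> Frank -> Bob -> Carol: 7 + 2 + 5 = 14
The minimum is 7.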